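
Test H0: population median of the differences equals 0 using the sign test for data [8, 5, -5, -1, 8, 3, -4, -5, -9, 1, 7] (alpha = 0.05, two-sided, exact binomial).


Step 1: Discard zero differences. Original n = 11; n_eff = number of nonzero differences = 11.
Nonzero differences (with sign): +8, +5, -5, -1, +8, +3, -4, -5, -9, +1, +7
Step 2: Count signs: positive = 6, negative = 5.
Step 3: Under H0: P(positive) = 0.5, so the number of positives S ~ Bin(11, 0.5).
Step 4: Two-sided exact p-value = sum of Bin(11,0.5) probabilities at or below the observed probability = 1.000000.
Step 5: alpha = 0.05. fail to reject H0.

n_eff = 11, pos = 6, neg = 5, p = 1.000000, fail to reject H0.


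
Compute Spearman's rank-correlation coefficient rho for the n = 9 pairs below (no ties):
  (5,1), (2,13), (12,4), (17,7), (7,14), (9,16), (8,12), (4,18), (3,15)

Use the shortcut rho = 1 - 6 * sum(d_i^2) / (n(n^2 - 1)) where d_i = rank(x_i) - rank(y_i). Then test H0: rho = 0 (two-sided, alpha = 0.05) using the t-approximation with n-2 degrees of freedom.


Step 1: Rank x and y separately (midranks; no ties here).
rank(x): 5->4, 2->1, 12->8, 17->9, 7->5, 9->7, 8->6, 4->3, 3->2
rank(y): 1->1, 13->5, 4->2, 7->3, 14->6, 16->8, 12->4, 18->9, 15->7
Step 2: d_i = R_x(i) - R_y(i); compute d_i^2.
  (4-1)^2=9, (1-5)^2=16, (8-2)^2=36, (9-3)^2=36, (5-6)^2=1, (7-8)^2=1, (6-4)^2=4, (3-9)^2=36, (2-7)^2=25
sum(d^2) = 164.
Step 3: rho = 1 - 6*164 / (9*(9^2 - 1)) = 1 - 984/720 = -0.366667.
Step 4: Under H0, t = rho * sqrt((n-2)/(1-rho^2)) = -1.0427 ~ t(7).
Step 5: Two-sided p-value from the t-distribution with 7 df = 0.331740.
Step 6: alpha = 0.05. fail to reject H0.

rho = -0.3667, p = 0.331740, fail to reject H0 at alpha = 0.05.


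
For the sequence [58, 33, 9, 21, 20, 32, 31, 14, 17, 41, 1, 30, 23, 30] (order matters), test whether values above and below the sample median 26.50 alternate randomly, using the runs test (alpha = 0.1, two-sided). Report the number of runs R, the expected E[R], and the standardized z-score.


Step 1: Compute median = 26.50; label A = above, B = below.
Labels in order: AABBBAABBABABA  (n_A = 7, n_B = 7)
Step 2: Count runs R = 9.
Step 3: Under H0 (random ordering), E[R] = 2*n_A*n_B/(n_A+n_B) + 1 = 2*7*7/14 + 1 = 8.0000.
        Var[R] = 2*n_A*n_B*(2*n_A*n_B - n_A - n_B) / ((n_A+n_B)^2 * (n_A+n_B-1)) = 8232/2548 = 3.2308.
        SD[R] = 1.7974.
Step 4: Continuity-corrected z = (R - 0.5 - E[R]) / SD[R] = (9 - 0.5 - 8.0000) / 1.7974 = 0.2782.
Step 5: Two-sided p-value via normal approximation = 2*(1 - Phi(|z|)) = 0.780879.
Step 6: alpha = 0.1. fail to reject H0.

R = 9, z = 0.2782, p = 0.780879, fail to reject H0.


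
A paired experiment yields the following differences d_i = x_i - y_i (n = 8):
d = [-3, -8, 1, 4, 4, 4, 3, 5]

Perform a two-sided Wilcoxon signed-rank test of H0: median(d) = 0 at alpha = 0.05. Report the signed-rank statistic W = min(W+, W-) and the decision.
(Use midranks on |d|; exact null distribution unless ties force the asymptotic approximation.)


Step 1: Drop any zero differences (none here) and take |d_i|.
|d| = [3, 8, 1, 4, 4, 4, 3, 5]
Step 2: Midrank |d_i| (ties get averaged ranks).
ranks: |3|->2.5, |8|->8, |1|->1, |4|->5, |4|->5, |4|->5, |3|->2.5, |5|->7
Step 3: Attach original signs; sum ranks with positive sign and with negative sign.
W+ = 1 + 5 + 5 + 5 + 2.5 + 7 = 25.5
W- = 2.5 + 8 = 10.5
(Check: W+ + W- = 36 should equal n(n+1)/2 = 36.)
Step 4: Test statistic W = min(W+, W-) = 10.5.
Step 5: Ties in |d|, so use the tie-corrected normal approximation.
        E[W] = n(n+1)/4 = 8*9/4 = 18.
        Tie groups: |d|=3 (t=2), |d|=4 (t=3); sum(t^3 - t) = 30.
        Var[W] = n(n+1)(2n+1)/24 - sum(t^3-t)/48 = 1224/24 - 30/48 = 50.375.
        z = (W - E[W]) / sqrt(Var[W]) = (10.5 - 18) / 7.0975 = -1.0567.
        Two-sided p = 2*Phi(z) = 0.290646.
Step 6: alpha = 0.05. fail to reject H0.

W+ = 25.5, W- = 10.5, W = min = 10.5, p = 0.290646, fail to reject H0.


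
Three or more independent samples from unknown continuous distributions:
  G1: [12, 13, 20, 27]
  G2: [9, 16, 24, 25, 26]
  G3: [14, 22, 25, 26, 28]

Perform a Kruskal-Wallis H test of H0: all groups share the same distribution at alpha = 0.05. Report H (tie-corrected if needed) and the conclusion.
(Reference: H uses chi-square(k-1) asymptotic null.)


Step 1: Combine all N = 14 observations and assign midranks.
sorted (value, group, rank): (9,G2,1), (12,G1,2), (13,G1,3), (14,G3,4), (16,G2,5), (20,G1,6), (22,G3,7), (24,G2,8), (25,G2,9.5), (25,G3,9.5), (26,G2,11.5), (26,G3,11.5), (27,G1,13), (28,G3,14)
Step 2: Sum ranks within each group.
R_1 = 24 (n_1 = 4)
R_2 = 35 (n_2 = 5)
R_3 = 46 (n_3 = 5)
Step 3: H = 12/(N(N+1)) * sum(R_i^2/n_i) - 3(N+1)
     = 12/(14*15) * (24^2/4 + 35^2/5 + 46^2/5) - 3*15
     = 0.057143 * 812.2 - 45
     = 1.411429.
Step 4: Ties present; correction factor C = 1 - 12/(14^3 - 14) = 0.995604. Corrected H = 1.411429 / 0.995604 = 1.417660.
Step 5: Under H0, H ~ chi^2(2); p-value = 0.492220.
Step 6: alpha = 0.05. fail to reject H0.

H = 1.4177, df = 2, p = 0.492220, fail to reject H0.


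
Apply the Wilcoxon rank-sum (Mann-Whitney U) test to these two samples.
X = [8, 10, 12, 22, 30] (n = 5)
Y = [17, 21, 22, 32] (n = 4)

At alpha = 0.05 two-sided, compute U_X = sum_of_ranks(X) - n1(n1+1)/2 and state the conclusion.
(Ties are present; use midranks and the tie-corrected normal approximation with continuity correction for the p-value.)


Step 1: Combine and sort all 9 observations; assign midranks.
sorted (value, group): (8,X), (10,X), (12,X), (17,Y), (21,Y), (22,X), (22,Y), (30,X), (32,Y)
ranks: 8->1, 10->2, 12->3, 17->4, 21->5, 22->6.5, 22->6.5, 30->8, 32->9
Step 2: Rank sum for X: R1 = 1 + 2 + 3 + 6.5 + 8 = 20.5.
Step 3: U_X = R1 - n1(n1+1)/2 = 20.5 - 5*6/2 = 20.5 - 15 = 5.5.
       U_Y = n1*n2 - U_X = 20 - 5.5 = 14.5.
Step 4: Ties are present, so use the tie-corrected normal approximation (with continuity correction) for the p-value.
Step 5: p-value = 0.325163; compare to alpha = 0.05. fail to reject H0.

U_X = 5.5, p = 0.325163, fail to reject H0 at alpha = 0.05.


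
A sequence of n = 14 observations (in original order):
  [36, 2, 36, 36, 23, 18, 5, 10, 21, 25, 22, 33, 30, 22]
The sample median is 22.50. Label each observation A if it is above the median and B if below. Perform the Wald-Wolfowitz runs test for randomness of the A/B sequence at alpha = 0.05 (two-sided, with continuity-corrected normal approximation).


Step 1: Compute median = 22.50; label A = above, B = below.
Labels in order: ABAAABBBBABAAB  (n_A = 7, n_B = 7)
Step 2: Count runs R = 8.
Step 3: Under H0 (random ordering), E[R] = 2*n_A*n_B/(n_A+n_B) + 1 = 2*7*7/14 + 1 = 8.0000.
        Var[R] = 2*n_A*n_B*(2*n_A*n_B - n_A - n_B) / ((n_A+n_B)^2 * (n_A+n_B-1)) = 8232/2548 = 3.2308.
        SD[R] = 1.7974.
Step 4: R = E[R], so z = 0 with no continuity correction.
Step 5: Two-sided p-value via normal approximation = 2*(1 - Phi(|z|)) = 1.000000.
Step 6: alpha = 0.05. fail to reject H0.

R = 8, z = 0.0000, p = 1.000000, fail to reject H0.


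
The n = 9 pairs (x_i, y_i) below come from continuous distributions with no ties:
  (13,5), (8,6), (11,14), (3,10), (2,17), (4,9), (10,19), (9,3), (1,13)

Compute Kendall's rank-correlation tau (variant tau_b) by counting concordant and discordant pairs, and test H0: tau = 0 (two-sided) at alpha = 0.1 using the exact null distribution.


Step 1: Enumerate the 36 unordered pairs (i,j) with i<j and classify each by sign(x_j-x_i) * sign(y_j-y_i).
  (1,2):dx=-5,dy=+1->D; (1,3):dx=-2,dy=+9->D; (1,4):dx=-10,dy=+5->D; (1,5):dx=-11,dy=+12->D
  (1,6):dx=-9,dy=+4->D; (1,7):dx=-3,dy=+14->D; (1,8):dx=-4,dy=-2->C; (1,9):dx=-12,dy=+8->D
  (2,3):dx=+3,dy=+8->C; (2,4):dx=-5,dy=+4->D; (2,5):dx=-6,dy=+11->D; (2,6):dx=-4,dy=+3->D
  (2,7):dx=+2,dy=+13->C; (2,8):dx=+1,dy=-3->D; (2,9):dx=-7,dy=+7->D; (3,4):dx=-8,dy=-4->C
  (3,5):dx=-9,dy=+3->D; (3,6):dx=-7,dy=-5->C; (3,7):dx=-1,dy=+5->D; (3,8):dx=-2,dy=-11->C
  (3,9):dx=-10,dy=-1->C; (4,5):dx=-1,dy=+7->D; (4,6):dx=+1,dy=-1->D; (4,7):dx=+7,dy=+9->C
  (4,8):dx=+6,dy=-7->D; (4,9):dx=-2,dy=+3->D; (5,6):dx=+2,dy=-8->D; (5,7):dx=+8,dy=+2->C
  (5,8):dx=+7,dy=-14->D; (5,9):dx=-1,dy=-4->C; (6,7):dx=+6,dy=+10->C; (6,8):dx=+5,dy=-6->D
  (6,9):dx=-3,dy=+4->D; (7,8):dx=-1,dy=-16->C; (7,9):dx=-9,dy=-6->C; (8,9):dx=-8,dy=+10->D
Step 2: C = 13, D = 23, total pairs = 36.
Step 3: tau = (C - D)/(n(n-1)/2) = (13 - 23)/36 = -0.277778.
Step 4: Exact two-sided p-value (enumerate n! = 362880 permutations of y under H0): p = 0.358488.
Step 5: alpha = 0.1. fail to reject H0.

tau_b = -0.2778 (C=13, D=23), p = 0.358488, fail to reject H0.


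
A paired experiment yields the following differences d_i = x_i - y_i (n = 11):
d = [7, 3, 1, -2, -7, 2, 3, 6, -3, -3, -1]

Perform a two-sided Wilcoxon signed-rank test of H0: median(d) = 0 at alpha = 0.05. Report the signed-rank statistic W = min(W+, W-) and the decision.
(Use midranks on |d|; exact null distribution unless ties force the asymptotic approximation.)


Step 1: Drop any zero differences (none here) and take |d_i|.
|d| = [7, 3, 1, 2, 7, 2, 3, 6, 3, 3, 1]
Step 2: Midrank |d_i| (ties get averaged ranks).
ranks: |7|->10.5, |3|->6.5, |1|->1.5, |2|->3.5, |7|->10.5, |2|->3.5, |3|->6.5, |6|->9, |3|->6.5, |3|->6.5, |1|->1.5
Step 3: Attach original signs; sum ranks with positive sign and with negative sign.
W+ = 10.5 + 6.5 + 1.5 + 3.5 + 6.5 + 9 = 37.5
W- = 3.5 + 10.5 + 6.5 + 6.5 + 1.5 = 28.5
(Check: W+ + W- = 66 should equal n(n+1)/2 = 66.)
Step 4: Test statistic W = min(W+, W-) = 28.5.
Step 5: Ties in |d|, so use the tie-corrected normal approximation.
        E[W] = n(n+1)/4 = 11*12/4 = 33.
        Tie groups: |d|=1 (t=2), |d|=2 (t=2), |d|=3 (t=4), |d|=7 (t=2); sum(t^3 - t) = 78.
        Var[W] = n(n+1)(2n+1)/24 - sum(t^3-t)/48 = 3036/24 - 78/48 = 124.875.
        z = (W - E[W]) / sqrt(Var[W]) = (28.5 - 33) / 11.1747 = -0.4027.
        Two-sided p = 2*Phi(z) = 0.687174.
Step 6: alpha = 0.05. fail to reject H0.

W+ = 37.5, W- = 28.5, W = min = 28.5, p = 0.687174, fail to reject H0.


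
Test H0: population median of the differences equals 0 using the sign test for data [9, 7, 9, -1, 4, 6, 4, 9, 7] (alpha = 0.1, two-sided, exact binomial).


Step 1: Discard zero differences. Original n = 9; n_eff = number of nonzero differences = 9.
Nonzero differences (with sign): +9, +7, +9, -1, +4, +6, +4, +9, +7
Step 2: Count signs: positive = 8, negative = 1.
Step 3: Under H0: P(positive) = 0.5, so the number of positives S ~ Bin(9, 0.5).
Step 4: Two-sided exact p-value = sum of Bin(9,0.5) probabilities at or below the observed probability = 0.039062.
Step 5: alpha = 0.1. reject H0.

n_eff = 9, pos = 8, neg = 1, p = 0.039062, reject H0.


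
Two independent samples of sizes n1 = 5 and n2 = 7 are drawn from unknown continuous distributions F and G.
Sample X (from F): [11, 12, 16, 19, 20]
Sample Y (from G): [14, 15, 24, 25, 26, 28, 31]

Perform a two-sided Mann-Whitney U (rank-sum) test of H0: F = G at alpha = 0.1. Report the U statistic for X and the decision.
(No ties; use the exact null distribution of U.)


Step 1: Combine and sort all 12 observations; assign midranks.
sorted (value, group): (11,X), (12,X), (14,Y), (15,Y), (16,X), (19,X), (20,X), (24,Y), (25,Y), (26,Y), (28,Y), (31,Y)
ranks: 11->1, 12->2, 14->3, 15->4, 16->5, 19->6, 20->7, 24->8, 25->9, 26->10, 28->11, 31->12
Step 2: Rank sum for X: R1 = 1 + 2 + 5 + 6 + 7 = 21.
Step 3: U_X = R1 - n1(n1+1)/2 = 21 - 5*6/2 = 21 - 15 = 6.
       U_Y = n1*n2 - U_X = 35 - 6 = 29.
Step 4: No ties, so the exact null distribution of U (based on enumerating the C(12,5) = 792 equally likely rank assignments) gives the two-sided p-value.
Step 5: p-value = 0.073232; compare to alpha = 0.1. reject H0.

U_X = 6, p = 0.073232, reject H0 at alpha = 0.1.


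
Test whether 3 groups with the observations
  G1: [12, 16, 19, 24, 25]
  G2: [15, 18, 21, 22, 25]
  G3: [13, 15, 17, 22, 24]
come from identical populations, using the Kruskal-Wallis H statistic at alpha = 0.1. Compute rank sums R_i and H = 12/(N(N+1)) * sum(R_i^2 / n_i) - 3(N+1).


Step 1: Combine all N = 15 observations and assign midranks.
sorted (value, group, rank): (12,G1,1), (13,G3,2), (15,G2,3.5), (15,G3,3.5), (16,G1,5), (17,G3,6), (18,G2,7), (19,G1,8), (21,G2,9), (22,G2,10.5), (22,G3,10.5), (24,G1,12.5), (24,G3,12.5), (25,G1,14.5), (25,G2,14.5)
Step 2: Sum ranks within each group.
R_1 = 41 (n_1 = 5)
R_2 = 44.5 (n_2 = 5)
R_3 = 34.5 (n_3 = 5)
Step 3: H = 12/(N(N+1)) * sum(R_i^2/n_i) - 3(N+1)
     = 12/(15*16) * (41^2/5 + 44.5^2/5 + 34.5^2/5) - 3*16
     = 0.050000 * 970.3 - 48
     = 0.515000.
Step 4: Ties present; correction factor C = 1 - 24/(15^3 - 15) = 0.992857. Corrected H = 0.515000 / 0.992857 = 0.518705.
Step 5: Under H0, H ~ chi^2(2); p-value = 0.771551.
Step 6: alpha = 0.1. fail to reject H0.

H = 0.5187, df = 2, p = 0.771551, fail to reject H0.


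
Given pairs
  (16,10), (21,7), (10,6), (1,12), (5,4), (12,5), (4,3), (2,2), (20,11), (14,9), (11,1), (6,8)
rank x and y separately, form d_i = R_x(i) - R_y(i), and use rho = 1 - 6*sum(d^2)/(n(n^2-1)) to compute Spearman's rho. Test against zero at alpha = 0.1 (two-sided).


Step 1: Rank x and y separately (midranks; no ties here).
rank(x): 16->10, 21->12, 10->6, 1->1, 5->4, 12->8, 4->3, 2->2, 20->11, 14->9, 11->7, 6->5
rank(y): 10->10, 7->7, 6->6, 12->12, 4->4, 5->5, 3->3, 2->2, 11->11, 9->9, 1->1, 8->8
Step 2: d_i = R_x(i) - R_y(i); compute d_i^2.
  (10-10)^2=0, (12-7)^2=25, (6-6)^2=0, (1-12)^2=121, (4-4)^2=0, (8-5)^2=9, (3-3)^2=0, (2-2)^2=0, (11-11)^2=0, (9-9)^2=0, (7-1)^2=36, (5-8)^2=9
sum(d^2) = 200.
Step 3: rho = 1 - 6*200 / (12*(12^2 - 1)) = 1 - 1200/1716 = 0.300699.
Step 4: Under H0, t = rho * sqrt((n-2)/(1-rho^2)) = 0.9970 ~ t(10).
Step 5: Two-sided p-value from the t-distribution with 10 df = 0.342260.
Step 6: alpha = 0.1. fail to reject H0.

rho = 0.3007, p = 0.342260, fail to reject H0 at alpha = 0.1.


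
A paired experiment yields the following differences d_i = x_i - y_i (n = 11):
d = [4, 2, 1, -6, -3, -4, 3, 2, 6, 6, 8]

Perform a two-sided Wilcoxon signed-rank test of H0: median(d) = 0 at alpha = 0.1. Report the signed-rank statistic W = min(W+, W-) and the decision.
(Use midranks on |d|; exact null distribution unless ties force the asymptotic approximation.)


Step 1: Drop any zero differences (none here) and take |d_i|.
|d| = [4, 2, 1, 6, 3, 4, 3, 2, 6, 6, 8]
Step 2: Midrank |d_i| (ties get averaged ranks).
ranks: |4|->6.5, |2|->2.5, |1|->1, |6|->9, |3|->4.5, |4|->6.5, |3|->4.5, |2|->2.5, |6|->9, |6|->9, |8|->11
Step 3: Attach original signs; sum ranks with positive sign and with negative sign.
W+ = 6.5 + 2.5 + 1 + 4.5 + 2.5 + 9 + 9 + 11 = 46
W- = 9 + 4.5 + 6.5 = 20
(Check: W+ + W- = 66 should equal n(n+1)/2 = 66.)
Step 4: Test statistic W = min(W+, W-) = 20.
Step 5: Ties in |d|, so use the tie-corrected normal approximation.
        E[W] = n(n+1)/4 = 11*12/4 = 33.
        Tie groups: |d|=2 (t=2), |d|=3 (t=2), |d|=4 (t=2), |d|=6 (t=3); sum(t^3 - t) = 42.
        Var[W] = n(n+1)(2n+1)/24 - sum(t^3-t)/48 = 3036/24 - 42/48 = 125.625.
        z = (W - E[W]) / sqrt(Var[W]) = (20 - 33) / 11.2083 = -1.1599.
        Two-sided p = 2*Phi(z) = 0.246106.
Step 6: alpha = 0.1. fail to reject H0.

W+ = 46, W- = 20, W = min = 20, p = 0.246106, fail to reject H0.


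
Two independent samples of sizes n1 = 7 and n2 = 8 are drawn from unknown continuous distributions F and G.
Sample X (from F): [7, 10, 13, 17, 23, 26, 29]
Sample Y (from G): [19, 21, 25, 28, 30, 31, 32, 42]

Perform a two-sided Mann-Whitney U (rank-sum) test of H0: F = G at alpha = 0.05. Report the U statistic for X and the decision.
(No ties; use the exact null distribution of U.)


Step 1: Combine and sort all 15 observations; assign midranks.
sorted (value, group): (7,X), (10,X), (13,X), (17,X), (19,Y), (21,Y), (23,X), (25,Y), (26,X), (28,Y), (29,X), (30,Y), (31,Y), (32,Y), (42,Y)
ranks: 7->1, 10->2, 13->3, 17->4, 19->5, 21->6, 23->7, 25->8, 26->9, 28->10, 29->11, 30->12, 31->13, 32->14, 42->15
Step 2: Rank sum for X: R1 = 1 + 2 + 3 + 4 + 7 + 9 + 11 = 37.
Step 3: U_X = R1 - n1(n1+1)/2 = 37 - 7*8/2 = 37 - 28 = 9.
       U_Y = n1*n2 - U_X = 56 - 9 = 47.
Step 4: No ties, so the exact null distribution of U (based on enumerating the C(15,7) = 6435 equally likely rank assignments) gives the two-sided p-value.
Step 5: p-value = 0.028904; compare to alpha = 0.05. reject H0.

U_X = 9, p = 0.028904, reject H0 at alpha = 0.05.


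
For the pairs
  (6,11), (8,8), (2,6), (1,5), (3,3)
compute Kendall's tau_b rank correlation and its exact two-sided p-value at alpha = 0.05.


Step 1: Enumerate the 10 unordered pairs (i,j) with i<j and classify each by sign(x_j-x_i) * sign(y_j-y_i).
  (1,2):dx=+2,dy=-3->D; (1,3):dx=-4,dy=-5->C; (1,4):dx=-5,dy=-6->C; (1,5):dx=-3,dy=-8->C
  (2,3):dx=-6,dy=-2->C; (2,4):dx=-7,dy=-3->C; (2,5):dx=-5,dy=-5->C; (3,4):dx=-1,dy=-1->C
  (3,5):dx=+1,dy=-3->D; (4,5):dx=+2,dy=-2->D
Step 2: C = 7, D = 3, total pairs = 10.
Step 3: tau = (C - D)/(n(n-1)/2) = (7 - 3)/10 = 0.400000.
Step 4: Exact two-sided p-value (enumerate n! = 120 permutations of y under H0): p = 0.483333.
Step 5: alpha = 0.05. fail to reject H0.

tau_b = 0.4000 (C=7, D=3), p = 0.483333, fail to reject H0.


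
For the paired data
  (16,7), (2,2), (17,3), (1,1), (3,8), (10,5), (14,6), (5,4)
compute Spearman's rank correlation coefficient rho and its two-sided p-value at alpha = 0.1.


Step 1: Rank x and y separately (midranks; no ties here).
rank(x): 16->7, 2->2, 17->8, 1->1, 3->3, 10->5, 14->6, 5->4
rank(y): 7->7, 2->2, 3->3, 1->1, 8->8, 5->5, 6->6, 4->4
Step 2: d_i = R_x(i) - R_y(i); compute d_i^2.
  (7-7)^2=0, (2-2)^2=0, (8-3)^2=25, (1-1)^2=0, (3-8)^2=25, (5-5)^2=0, (6-6)^2=0, (4-4)^2=0
sum(d^2) = 50.
Step 3: rho = 1 - 6*50 / (8*(8^2 - 1)) = 1 - 300/504 = 0.404762.
Step 4: Under H0, t = rho * sqrt((n-2)/(1-rho^2)) = 1.0842 ~ t(6).
Step 5: Two-sided p-value from the t-distribution with 6 df = 0.319889.
Step 6: alpha = 0.1. fail to reject H0.

rho = 0.4048, p = 0.319889, fail to reject H0 at alpha = 0.1.


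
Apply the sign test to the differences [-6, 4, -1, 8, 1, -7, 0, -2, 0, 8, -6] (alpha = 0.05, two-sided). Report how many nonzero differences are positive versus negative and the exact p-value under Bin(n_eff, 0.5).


Step 1: Discard zero differences. Original n = 11; n_eff = number of nonzero differences = 9.
Nonzero differences (with sign): -6, +4, -1, +8, +1, -7, -2, +8, -6
Step 2: Count signs: positive = 4, negative = 5.
Step 3: Under H0: P(positive) = 0.5, so the number of positives S ~ Bin(9, 0.5).
Step 4: Two-sided exact p-value = sum of Bin(9,0.5) probabilities at or below the observed probability = 1.000000.
Step 5: alpha = 0.05. fail to reject H0.

n_eff = 9, pos = 4, neg = 5, p = 1.000000, fail to reject H0.


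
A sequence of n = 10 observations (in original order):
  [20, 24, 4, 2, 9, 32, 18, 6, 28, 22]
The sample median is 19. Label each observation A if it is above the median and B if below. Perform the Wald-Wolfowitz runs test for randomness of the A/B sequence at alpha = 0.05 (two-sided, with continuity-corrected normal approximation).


Step 1: Compute median = 19; label A = above, B = below.
Labels in order: AABBBABBAA  (n_A = 5, n_B = 5)
Step 2: Count runs R = 5.
Step 3: Under H0 (random ordering), E[R] = 2*n_A*n_B/(n_A+n_B) + 1 = 2*5*5/10 + 1 = 6.0000.
        Var[R] = 2*n_A*n_B*(2*n_A*n_B - n_A - n_B) / ((n_A+n_B)^2 * (n_A+n_B-1)) = 2000/900 = 2.2222.
        SD[R] = 1.4907.
Step 4: Continuity-corrected z = (R + 0.5 - E[R]) / SD[R] = (5 + 0.5 - 6.0000) / 1.4907 = -0.3354.
Step 5: Two-sided p-value via normal approximation = 2*(1 - Phi(|z|)) = 0.737316.
Step 6: alpha = 0.05. fail to reject H0.

R = 5, z = -0.3354, p = 0.737316, fail to reject H0.


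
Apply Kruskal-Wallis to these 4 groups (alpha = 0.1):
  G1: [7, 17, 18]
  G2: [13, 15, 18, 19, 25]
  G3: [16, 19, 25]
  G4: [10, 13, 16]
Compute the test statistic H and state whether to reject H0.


Step 1: Combine all N = 14 observations and assign midranks.
sorted (value, group, rank): (7,G1,1), (10,G4,2), (13,G2,3.5), (13,G4,3.5), (15,G2,5), (16,G3,6.5), (16,G4,6.5), (17,G1,8), (18,G1,9.5), (18,G2,9.5), (19,G2,11.5), (19,G3,11.5), (25,G2,13.5), (25,G3,13.5)
Step 2: Sum ranks within each group.
R_1 = 18.5 (n_1 = 3)
R_2 = 43 (n_2 = 5)
R_3 = 31.5 (n_3 = 3)
R_4 = 12 (n_4 = 3)
Step 3: H = 12/(N(N+1)) * sum(R_i^2/n_i) - 3(N+1)
     = 12/(14*15) * (18.5^2/3 + 43^2/5 + 31.5^2/3 + 12^2/3) - 3*15
     = 0.057143 * 862.633 - 45
     = 4.293333.
Step 4: Ties present; correction factor C = 1 - 30/(14^3 - 14) = 0.989011. Corrected H = 4.293333 / 0.989011 = 4.341037.
Step 5: Under H0, H ~ chi^2(3); p-value = 0.226915.
Step 6: alpha = 0.1. fail to reject H0.

H = 4.3410, df = 3, p = 0.226915, fail to reject H0.


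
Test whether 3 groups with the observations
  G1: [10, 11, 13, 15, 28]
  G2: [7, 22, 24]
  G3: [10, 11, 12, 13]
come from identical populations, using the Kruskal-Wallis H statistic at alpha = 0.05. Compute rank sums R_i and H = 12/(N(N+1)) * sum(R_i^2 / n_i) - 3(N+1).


Step 1: Combine all N = 12 observations and assign midranks.
sorted (value, group, rank): (7,G2,1), (10,G1,2.5), (10,G3,2.5), (11,G1,4.5), (11,G3,4.5), (12,G3,6), (13,G1,7.5), (13,G3,7.5), (15,G1,9), (22,G2,10), (24,G2,11), (28,G1,12)
Step 2: Sum ranks within each group.
R_1 = 35.5 (n_1 = 5)
R_2 = 22 (n_2 = 3)
R_3 = 20.5 (n_3 = 4)
Step 3: H = 12/(N(N+1)) * sum(R_i^2/n_i) - 3(N+1)
     = 12/(12*13) * (35.5^2/5 + 22^2/3 + 20.5^2/4) - 3*13
     = 0.076923 * 518.446 - 39
     = 0.880449.
Step 4: Ties present; correction factor C = 1 - 18/(12^3 - 12) = 0.989510. Corrected H = 0.880449 / 0.989510 = 0.889782.
Step 5: Under H0, H ~ chi^2(2); p-value = 0.640894.
Step 6: alpha = 0.05. fail to reject H0.

H = 0.8898, df = 2, p = 0.640894, fail to reject H0.


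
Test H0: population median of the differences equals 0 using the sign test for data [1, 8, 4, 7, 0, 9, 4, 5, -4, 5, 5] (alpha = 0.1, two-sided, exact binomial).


Step 1: Discard zero differences. Original n = 11; n_eff = number of nonzero differences = 10.
Nonzero differences (with sign): +1, +8, +4, +7, +9, +4, +5, -4, +5, +5
Step 2: Count signs: positive = 9, negative = 1.
Step 3: Under H0: P(positive) = 0.5, so the number of positives S ~ Bin(10, 0.5).
Step 4: Two-sided exact p-value = sum of Bin(10,0.5) probabilities at or below the observed probability = 0.021484.
Step 5: alpha = 0.1. reject H0.

n_eff = 10, pos = 9, neg = 1, p = 0.021484, reject H0.


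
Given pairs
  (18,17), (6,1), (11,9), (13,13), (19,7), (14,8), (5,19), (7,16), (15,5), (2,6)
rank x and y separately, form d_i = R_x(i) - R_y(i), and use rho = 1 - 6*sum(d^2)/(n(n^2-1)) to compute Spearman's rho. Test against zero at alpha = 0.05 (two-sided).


Step 1: Rank x and y separately (midranks; no ties here).
rank(x): 18->9, 6->3, 11->5, 13->6, 19->10, 14->7, 5->2, 7->4, 15->8, 2->1
rank(y): 17->9, 1->1, 9->6, 13->7, 7->4, 8->5, 19->10, 16->8, 5->2, 6->3
Step 2: d_i = R_x(i) - R_y(i); compute d_i^2.
  (9-9)^2=0, (3-1)^2=4, (5-6)^2=1, (6-7)^2=1, (10-4)^2=36, (7-5)^2=4, (2-10)^2=64, (4-8)^2=16, (8-2)^2=36, (1-3)^2=4
sum(d^2) = 166.
Step 3: rho = 1 - 6*166 / (10*(10^2 - 1)) = 1 - 996/990 = -0.006061.
Step 4: Under H0, t = rho * sqrt((n-2)/(1-rho^2)) = -0.0171 ~ t(8).
Step 5: Two-sided p-value from the t-distribution with 8 df = 0.986743.
Step 6: alpha = 0.05. fail to reject H0.

rho = -0.0061, p = 0.986743, fail to reject H0 at alpha = 0.05.


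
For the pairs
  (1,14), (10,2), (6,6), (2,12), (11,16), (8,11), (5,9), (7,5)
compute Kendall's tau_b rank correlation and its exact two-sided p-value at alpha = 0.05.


Step 1: Enumerate the 28 unordered pairs (i,j) with i<j and classify each by sign(x_j-x_i) * sign(y_j-y_i).
  (1,2):dx=+9,dy=-12->D; (1,3):dx=+5,dy=-8->D; (1,4):dx=+1,dy=-2->D; (1,5):dx=+10,dy=+2->C
  (1,6):dx=+7,dy=-3->D; (1,7):dx=+4,dy=-5->D; (1,8):dx=+6,dy=-9->D; (2,3):dx=-4,dy=+4->D
  (2,4):dx=-8,dy=+10->D; (2,5):dx=+1,dy=+14->C; (2,6):dx=-2,dy=+9->D; (2,7):dx=-5,dy=+7->D
  (2,8):dx=-3,dy=+3->D; (3,4):dx=-4,dy=+6->D; (3,5):dx=+5,dy=+10->C; (3,6):dx=+2,dy=+5->C
  (3,7):dx=-1,dy=+3->D; (3,8):dx=+1,dy=-1->D; (4,5):dx=+9,dy=+4->C; (4,6):dx=+6,dy=-1->D
  (4,7):dx=+3,dy=-3->D; (4,8):dx=+5,dy=-7->D; (5,6):dx=-3,dy=-5->C; (5,7):dx=-6,dy=-7->C
  (5,8):dx=-4,dy=-11->C; (6,7):dx=-3,dy=-2->C; (6,8):dx=-1,dy=-6->C; (7,8):dx=+2,dy=-4->D
Step 2: C = 10, D = 18, total pairs = 28.
Step 3: tau = (C - D)/(n(n-1)/2) = (10 - 18)/28 = -0.285714.
Step 4: Exact two-sided p-value (enumerate n! = 40320 permutations of y under H0): p = 0.398760.
Step 5: alpha = 0.05. fail to reject H0.

tau_b = -0.2857 (C=10, D=18), p = 0.398760, fail to reject H0.


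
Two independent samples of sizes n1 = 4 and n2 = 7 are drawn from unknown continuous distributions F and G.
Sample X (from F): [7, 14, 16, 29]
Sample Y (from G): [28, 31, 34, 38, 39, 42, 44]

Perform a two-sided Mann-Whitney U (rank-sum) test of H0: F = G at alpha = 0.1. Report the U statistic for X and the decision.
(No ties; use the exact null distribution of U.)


Step 1: Combine and sort all 11 observations; assign midranks.
sorted (value, group): (7,X), (14,X), (16,X), (28,Y), (29,X), (31,Y), (34,Y), (38,Y), (39,Y), (42,Y), (44,Y)
ranks: 7->1, 14->2, 16->3, 28->4, 29->5, 31->6, 34->7, 38->8, 39->9, 42->10, 44->11
Step 2: Rank sum for X: R1 = 1 + 2 + 3 + 5 = 11.
Step 3: U_X = R1 - n1(n1+1)/2 = 11 - 4*5/2 = 11 - 10 = 1.
       U_Y = n1*n2 - U_X = 28 - 1 = 27.
Step 4: No ties, so the exact null distribution of U (based on enumerating the C(11,4) = 330 equally likely rank assignments) gives the two-sided p-value.
Step 5: p-value = 0.012121; compare to alpha = 0.1. reject H0.

U_X = 1, p = 0.012121, reject H0 at alpha = 0.1.


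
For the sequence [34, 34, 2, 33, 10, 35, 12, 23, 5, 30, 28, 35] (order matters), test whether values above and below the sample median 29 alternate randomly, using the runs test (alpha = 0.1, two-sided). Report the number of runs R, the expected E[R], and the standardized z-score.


Step 1: Compute median = 29; label A = above, B = below.
Labels in order: AABABABBBABA  (n_A = 6, n_B = 6)
Step 2: Count runs R = 9.
Step 3: Under H0 (random ordering), E[R] = 2*n_A*n_B/(n_A+n_B) + 1 = 2*6*6/12 + 1 = 7.0000.
        Var[R] = 2*n_A*n_B*(2*n_A*n_B - n_A - n_B) / ((n_A+n_B)^2 * (n_A+n_B-1)) = 4320/1584 = 2.7273.
        SD[R] = 1.6514.
Step 4: Continuity-corrected z = (R - 0.5 - E[R]) / SD[R] = (9 - 0.5 - 7.0000) / 1.6514 = 0.9083.
Step 5: Two-sided p-value via normal approximation = 2*(1 - Phi(|z|)) = 0.363722.
Step 6: alpha = 0.1. fail to reject H0.

R = 9, z = 0.9083, p = 0.363722, fail to reject H0.


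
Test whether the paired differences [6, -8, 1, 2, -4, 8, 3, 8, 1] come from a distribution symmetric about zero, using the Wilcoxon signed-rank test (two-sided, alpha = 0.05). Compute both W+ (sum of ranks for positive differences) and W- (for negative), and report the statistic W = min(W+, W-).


Step 1: Drop any zero differences (none here) and take |d_i|.
|d| = [6, 8, 1, 2, 4, 8, 3, 8, 1]
Step 2: Midrank |d_i| (ties get averaged ranks).
ranks: |6|->6, |8|->8, |1|->1.5, |2|->3, |4|->5, |8|->8, |3|->4, |8|->8, |1|->1.5
Step 3: Attach original signs; sum ranks with positive sign and with negative sign.
W+ = 6 + 1.5 + 3 + 8 + 4 + 8 + 1.5 = 32
W- = 8 + 5 = 13
(Check: W+ + W- = 45 should equal n(n+1)/2 = 45.)
Step 4: Test statistic W = min(W+, W-) = 13.
Step 5: Ties in |d|, so use the tie-corrected normal approximation.
        E[W] = n(n+1)/4 = 9*10/4 = 22.5.
        Tie groups: |d|=1 (t=2), |d|=8 (t=3); sum(t^3 - t) = 30.
        Var[W] = n(n+1)(2n+1)/24 - sum(t^3-t)/48 = 1710/24 - 30/48 = 70.625.
        z = (W - E[W]) / sqrt(Var[W]) = (13 - 22.5) / 8.4039 = -1.1304.
        Two-sided p = 2*Phi(z) = 0.258294.
Step 6: alpha = 0.05. fail to reject H0.

W+ = 32, W- = 13, W = min = 13, p = 0.258294, fail to reject H0.


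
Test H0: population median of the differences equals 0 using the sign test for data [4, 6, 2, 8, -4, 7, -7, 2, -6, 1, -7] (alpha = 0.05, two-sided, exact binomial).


Step 1: Discard zero differences. Original n = 11; n_eff = number of nonzero differences = 11.
Nonzero differences (with sign): +4, +6, +2, +8, -4, +7, -7, +2, -6, +1, -7
Step 2: Count signs: positive = 7, negative = 4.
Step 3: Under H0: P(positive) = 0.5, so the number of positives S ~ Bin(11, 0.5).
Step 4: Two-sided exact p-value = sum of Bin(11,0.5) probabilities at or below the observed probability = 0.548828.
Step 5: alpha = 0.05. fail to reject H0.

n_eff = 11, pos = 7, neg = 4, p = 0.548828, fail to reject H0.


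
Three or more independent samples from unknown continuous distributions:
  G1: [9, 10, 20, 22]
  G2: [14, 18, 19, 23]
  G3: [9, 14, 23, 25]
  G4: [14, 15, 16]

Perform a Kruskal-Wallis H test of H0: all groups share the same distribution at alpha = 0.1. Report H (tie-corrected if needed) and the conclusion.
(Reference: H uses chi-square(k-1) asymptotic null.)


Step 1: Combine all N = 15 observations and assign midranks.
sorted (value, group, rank): (9,G1,1.5), (9,G3,1.5), (10,G1,3), (14,G2,5), (14,G3,5), (14,G4,5), (15,G4,7), (16,G4,8), (18,G2,9), (19,G2,10), (20,G1,11), (22,G1,12), (23,G2,13.5), (23,G3,13.5), (25,G3,15)
Step 2: Sum ranks within each group.
R_1 = 27.5 (n_1 = 4)
R_2 = 37.5 (n_2 = 4)
R_3 = 35 (n_3 = 4)
R_4 = 20 (n_4 = 3)
Step 3: H = 12/(N(N+1)) * sum(R_i^2/n_i) - 3(N+1)
     = 12/(15*16) * (27.5^2/4 + 37.5^2/4 + 35^2/4 + 20^2/3) - 3*16
     = 0.050000 * 980.208 - 48
     = 1.010417.
Step 4: Ties present; correction factor C = 1 - 36/(15^3 - 15) = 0.989286. Corrected H = 1.010417 / 0.989286 = 1.021360.
Step 5: Under H0, H ~ chi^2(3); p-value = 0.796084.
Step 6: alpha = 0.1. fail to reject H0.

H = 1.0214, df = 3, p = 0.796084, fail to reject H0.


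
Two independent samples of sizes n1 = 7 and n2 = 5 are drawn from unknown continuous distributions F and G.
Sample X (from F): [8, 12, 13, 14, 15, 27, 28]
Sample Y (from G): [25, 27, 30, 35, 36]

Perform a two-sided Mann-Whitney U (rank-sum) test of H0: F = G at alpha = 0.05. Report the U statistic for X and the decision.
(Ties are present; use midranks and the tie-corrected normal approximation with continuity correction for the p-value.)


Step 1: Combine and sort all 12 observations; assign midranks.
sorted (value, group): (8,X), (12,X), (13,X), (14,X), (15,X), (25,Y), (27,X), (27,Y), (28,X), (30,Y), (35,Y), (36,Y)
ranks: 8->1, 12->2, 13->3, 14->4, 15->5, 25->6, 27->7.5, 27->7.5, 28->9, 30->10, 35->11, 36->12
Step 2: Rank sum for X: R1 = 1 + 2 + 3 + 4 + 5 + 7.5 + 9 = 31.5.
Step 3: U_X = R1 - n1(n1+1)/2 = 31.5 - 7*8/2 = 31.5 - 28 = 3.5.
       U_Y = n1*n2 - U_X = 35 - 3.5 = 31.5.
Step 4: Ties are present, so use the tie-corrected normal approximation (with continuity correction) for the p-value.
Step 5: p-value = 0.028075; compare to alpha = 0.05. reject H0.

U_X = 3.5, p = 0.028075, reject H0 at alpha = 0.05.


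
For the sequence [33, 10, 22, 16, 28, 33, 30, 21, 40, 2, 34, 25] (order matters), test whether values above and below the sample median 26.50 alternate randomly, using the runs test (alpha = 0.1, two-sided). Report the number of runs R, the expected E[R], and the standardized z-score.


Step 1: Compute median = 26.50; label A = above, B = below.
Labels in order: ABBBAAABABAB  (n_A = 6, n_B = 6)
Step 2: Count runs R = 8.
Step 3: Under H0 (random ordering), E[R] = 2*n_A*n_B/(n_A+n_B) + 1 = 2*6*6/12 + 1 = 7.0000.
        Var[R] = 2*n_A*n_B*(2*n_A*n_B - n_A - n_B) / ((n_A+n_B)^2 * (n_A+n_B-1)) = 4320/1584 = 2.7273.
        SD[R] = 1.6514.
Step 4: Continuity-corrected z = (R - 0.5 - E[R]) / SD[R] = (8 - 0.5 - 7.0000) / 1.6514 = 0.3028.
Step 5: Two-sided p-value via normal approximation = 2*(1 - Phi(|z|)) = 0.762069.
Step 6: alpha = 0.1. fail to reject H0.

R = 8, z = 0.3028, p = 0.762069, fail to reject H0.


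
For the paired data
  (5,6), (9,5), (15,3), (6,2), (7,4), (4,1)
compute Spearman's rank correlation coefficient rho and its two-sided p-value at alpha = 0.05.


Step 1: Rank x and y separately (midranks; no ties here).
rank(x): 5->2, 9->5, 15->6, 6->3, 7->4, 4->1
rank(y): 6->6, 5->5, 3->3, 2->2, 4->4, 1->1
Step 2: d_i = R_x(i) - R_y(i); compute d_i^2.
  (2-6)^2=16, (5-5)^2=0, (6-3)^2=9, (3-2)^2=1, (4-4)^2=0, (1-1)^2=0
sum(d^2) = 26.
Step 3: rho = 1 - 6*26 / (6*(6^2 - 1)) = 1 - 156/210 = 0.257143.
Step 4: Under H0, t = rho * sqrt((n-2)/(1-rho^2)) = 0.5322 ~ t(4).
Step 5: Two-sided p-value from the t-distribution with 4 df = 0.622787.
Step 6: alpha = 0.05. fail to reject H0.

rho = 0.2571, p = 0.622787, fail to reject H0 at alpha = 0.05.


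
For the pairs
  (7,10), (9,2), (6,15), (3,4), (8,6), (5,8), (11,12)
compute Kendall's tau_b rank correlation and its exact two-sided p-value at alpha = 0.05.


Step 1: Enumerate the 21 unordered pairs (i,j) with i<j and classify each by sign(x_j-x_i) * sign(y_j-y_i).
  (1,2):dx=+2,dy=-8->D; (1,3):dx=-1,dy=+5->D; (1,4):dx=-4,dy=-6->C; (1,5):dx=+1,dy=-4->D
  (1,6):dx=-2,dy=-2->C; (1,7):dx=+4,dy=+2->C; (2,3):dx=-3,dy=+13->D; (2,4):dx=-6,dy=+2->D
  (2,5):dx=-1,dy=+4->D; (2,6):dx=-4,dy=+6->D; (2,7):dx=+2,dy=+10->C; (3,4):dx=-3,dy=-11->C
  (3,5):dx=+2,dy=-9->D; (3,6):dx=-1,dy=-7->C; (3,7):dx=+5,dy=-3->D; (4,5):dx=+5,dy=+2->C
  (4,6):dx=+2,dy=+4->C; (4,7):dx=+8,dy=+8->C; (5,6):dx=-3,dy=+2->D; (5,7):dx=+3,dy=+6->C
  (6,7):dx=+6,dy=+4->C
Step 2: C = 11, D = 10, total pairs = 21.
Step 3: tau = (C - D)/(n(n-1)/2) = (11 - 10)/21 = 0.047619.
Step 4: Exact two-sided p-value (enumerate n! = 5040 permutations of y under H0): p = 1.000000.
Step 5: alpha = 0.05. fail to reject H0.

tau_b = 0.0476 (C=11, D=10), p = 1.000000, fail to reject H0.


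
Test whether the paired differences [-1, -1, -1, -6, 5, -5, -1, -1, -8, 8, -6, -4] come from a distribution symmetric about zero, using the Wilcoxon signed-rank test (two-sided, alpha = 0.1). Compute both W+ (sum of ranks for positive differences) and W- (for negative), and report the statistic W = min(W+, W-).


Step 1: Drop any zero differences (none here) and take |d_i|.
|d| = [1, 1, 1, 6, 5, 5, 1, 1, 8, 8, 6, 4]
Step 2: Midrank |d_i| (ties get averaged ranks).
ranks: |1|->3, |1|->3, |1|->3, |6|->9.5, |5|->7.5, |5|->7.5, |1|->3, |1|->3, |8|->11.5, |8|->11.5, |6|->9.5, |4|->6
Step 3: Attach original signs; sum ranks with positive sign and with negative sign.
W+ = 7.5 + 11.5 = 19
W- = 3 + 3 + 3 + 9.5 + 7.5 + 3 + 3 + 11.5 + 9.5 + 6 = 59
(Check: W+ + W- = 78 should equal n(n+1)/2 = 78.)
Step 4: Test statistic W = min(W+, W-) = 19.
Step 5: Ties in |d|, so use the tie-corrected normal approximation.
        E[W] = n(n+1)/4 = 12*13/4 = 39.
        Tie groups: |d|=1 (t=5), |d|=5 (t=2), |d|=6 (t=2), |d|=8 (t=2); sum(t^3 - t) = 138.
        Var[W] = n(n+1)(2n+1)/24 - sum(t^3-t)/48 = 3900/24 - 138/48 = 159.625.
        z = (W - E[W]) / sqrt(Var[W]) = (19 - 39) / 12.6343 = -1.5830.
        Two-sided p = 2*Phi(z) = 0.113423.
Step 6: alpha = 0.1. fail to reject H0.

W+ = 19, W- = 59, W = min = 19, p = 0.113423, fail to reject H0.


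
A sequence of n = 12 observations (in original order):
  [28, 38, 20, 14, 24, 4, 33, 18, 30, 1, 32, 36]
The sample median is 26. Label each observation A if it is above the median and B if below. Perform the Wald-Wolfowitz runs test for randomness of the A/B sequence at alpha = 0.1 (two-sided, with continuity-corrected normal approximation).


Step 1: Compute median = 26; label A = above, B = below.
Labels in order: AABBBBABABAA  (n_A = 6, n_B = 6)
Step 2: Count runs R = 7.
Step 3: Under H0 (random ordering), E[R] = 2*n_A*n_B/(n_A+n_B) + 1 = 2*6*6/12 + 1 = 7.0000.
        Var[R] = 2*n_A*n_B*(2*n_A*n_B - n_A - n_B) / ((n_A+n_B)^2 * (n_A+n_B-1)) = 4320/1584 = 2.7273.
        SD[R] = 1.6514.
Step 4: R = E[R], so z = 0 with no continuity correction.
Step 5: Two-sided p-value via normal approximation = 2*(1 - Phi(|z|)) = 1.000000.
Step 6: alpha = 0.1. fail to reject H0.

R = 7, z = 0.0000, p = 1.000000, fail to reject H0.


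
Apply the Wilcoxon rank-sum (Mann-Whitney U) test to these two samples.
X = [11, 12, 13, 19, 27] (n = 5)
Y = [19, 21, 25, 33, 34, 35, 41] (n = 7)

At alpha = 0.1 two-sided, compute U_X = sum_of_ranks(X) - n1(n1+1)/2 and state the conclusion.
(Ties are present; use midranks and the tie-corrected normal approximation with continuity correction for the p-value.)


Step 1: Combine and sort all 12 observations; assign midranks.
sorted (value, group): (11,X), (12,X), (13,X), (19,X), (19,Y), (21,Y), (25,Y), (27,X), (33,Y), (34,Y), (35,Y), (41,Y)
ranks: 11->1, 12->2, 13->3, 19->4.5, 19->4.5, 21->6, 25->7, 27->8, 33->9, 34->10, 35->11, 41->12
Step 2: Rank sum for X: R1 = 1 + 2 + 3 + 4.5 + 8 = 18.5.
Step 3: U_X = R1 - n1(n1+1)/2 = 18.5 - 5*6/2 = 18.5 - 15 = 3.5.
       U_Y = n1*n2 - U_X = 35 - 3.5 = 31.5.
Step 4: Ties are present, so use the tie-corrected normal approximation (with continuity correction) for the p-value.
Step 5: p-value = 0.028075; compare to alpha = 0.1. reject H0.

U_X = 3.5, p = 0.028075, reject H0 at alpha = 0.1.


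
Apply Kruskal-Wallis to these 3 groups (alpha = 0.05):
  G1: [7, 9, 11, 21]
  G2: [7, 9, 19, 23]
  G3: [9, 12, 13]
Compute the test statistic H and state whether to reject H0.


Step 1: Combine all N = 11 observations and assign midranks.
sorted (value, group, rank): (7,G1,1.5), (7,G2,1.5), (9,G1,4), (9,G2,4), (9,G3,4), (11,G1,6), (12,G3,7), (13,G3,8), (19,G2,9), (21,G1,10), (23,G2,11)
Step 2: Sum ranks within each group.
R_1 = 21.5 (n_1 = 4)
R_2 = 25.5 (n_2 = 4)
R_3 = 19 (n_3 = 3)
Step 3: H = 12/(N(N+1)) * sum(R_i^2/n_i) - 3(N+1)
     = 12/(11*12) * (21.5^2/4 + 25.5^2/4 + 19^2/3) - 3*12
     = 0.090909 * 398.458 - 36
     = 0.223485.
Step 4: Ties present; correction factor C = 1 - 30/(11^3 - 11) = 0.977273. Corrected H = 0.223485 / 0.977273 = 0.228682.
Step 5: Under H0, H ~ chi^2(2); p-value = 0.891954.
Step 6: alpha = 0.05. fail to reject H0.

H = 0.2287, df = 2, p = 0.891954, fail to reject H0.


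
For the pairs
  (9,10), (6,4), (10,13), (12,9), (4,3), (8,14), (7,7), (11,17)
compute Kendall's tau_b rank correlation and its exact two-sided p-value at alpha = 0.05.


Step 1: Enumerate the 28 unordered pairs (i,j) with i<j and classify each by sign(x_j-x_i) * sign(y_j-y_i).
  (1,2):dx=-3,dy=-6->C; (1,3):dx=+1,dy=+3->C; (1,4):dx=+3,dy=-1->D; (1,5):dx=-5,dy=-7->C
  (1,6):dx=-1,dy=+4->D; (1,7):dx=-2,dy=-3->C; (1,8):dx=+2,dy=+7->C; (2,3):dx=+4,dy=+9->C
  (2,4):dx=+6,dy=+5->C; (2,5):dx=-2,dy=-1->C; (2,6):dx=+2,dy=+10->C; (2,7):dx=+1,dy=+3->C
  (2,8):dx=+5,dy=+13->C; (3,4):dx=+2,dy=-4->D; (3,5):dx=-6,dy=-10->C; (3,6):dx=-2,dy=+1->D
  (3,7):dx=-3,dy=-6->C; (3,8):dx=+1,dy=+4->C; (4,5):dx=-8,dy=-6->C; (4,6):dx=-4,dy=+5->D
  (4,7):dx=-5,dy=-2->C; (4,8):dx=-1,dy=+8->D; (5,6):dx=+4,dy=+11->C; (5,7):dx=+3,dy=+4->C
  (5,8):dx=+7,dy=+14->C; (6,7):dx=-1,dy=-7->C; (6,8):dx=+3,dy=+3->C; (7,8):dx=+4,dy=+10->C
Step 2: C = 22, D = 6, total pairs = 28.
Step 3: tau = (C - D)/(n(n-1)/2) = (22 - 6)/28 = 0.571429.
Step 4: Exact two-sided p-value (enumerate n! = 40320 permutations of y under H0): p = 0.061012.
Step 5: alpha = 0.05. fail to reject H0.

tau_b = 0.5714 (C=22, D=6), p = 0.061012, fail to reject H0.


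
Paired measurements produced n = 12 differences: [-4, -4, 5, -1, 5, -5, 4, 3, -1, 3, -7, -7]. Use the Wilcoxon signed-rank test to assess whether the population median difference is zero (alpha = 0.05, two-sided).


Step 1: Drop any zero differences (none here) and take |d_i|.
|d| = [4, 4, 5, 1, 5, 5, 4, 3, 1, 3, 7, 7]
Step 2: Midrank |d_i| (ties get averaged ranks).
ranks: |4|->6, |4|->6, |5|->9, |1|->1.5, |5|->9, |5|->9, |4|->6, |3|->3.5, |1|->1.5, |3|->3.5, |7|->11.5, |7|->11.5
Step 3: Attach original signs; sum ranks with positive sign and with negative sign.
W+ = 9 + 9 + 6 + 3.5 + 3.5 = 31
W- = 6 + 6 + 1.5 + 9 + 1.5 + 11.5 + 11.5 = 47
(Check: W+ + W- = 78 should equal n(n+1)/2 = 78.)
Step 4: Test statistic W = min(W+, W-) = 31.
Step 5: Ties in |d|, so use the tie-corrected normal approximation.
        E[W] = n(n+1)/4 = 12*13/4 = 39.
        Tie groups: |d|=1 (t=2), |d|=3 (t=2), |d|=4 (t=3), |d|=5 (t=3), |d|=7 (t=2); sum(t^3 - t) = 66.
        Var[W] = n(n+1)(2n+1)/24 - sum(t^3-t)/48 = 3900/24 - 66/48 = 161.125.
        z = (W - E[W]) / sqrt(Var[W]) = (31 - 39) / 12.6935 = -0.6302.
        Two-sided p = 2*Phi(z) = 0.528535.
Step 6: alpha = 0.05. fail to reject H0.

W+ = 31, W- = 47, W = min = 31, p = 0.528535, fail to reject H0.


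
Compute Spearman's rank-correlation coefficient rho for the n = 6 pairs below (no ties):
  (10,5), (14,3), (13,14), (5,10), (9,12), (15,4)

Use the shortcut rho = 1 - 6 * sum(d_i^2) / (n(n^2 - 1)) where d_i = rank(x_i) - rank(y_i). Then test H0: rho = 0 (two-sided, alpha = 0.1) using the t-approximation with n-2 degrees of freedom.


Step 1: Rank x and y separately (midranks; no ties here).
rank(x): 10->3, 14->5, 13->4, 5->1, 9->2, 15->6
rank(y): 5->3, 3->1, 14->6, 10->4, 12->5, 4->2
Step 2: d_i = R_x(i) - R_y(i); compute d_i^2.
  (3-3)^2=0, (5-1)^2=16, (4-6)^2=4, (1-4)^2=9, (2-5)^2=9, (6-2)^2=16
sum(d^2) = 54.
Step 3: rho = 1 - 6*54 / (6*(6^2 - 1)) = 1 - 324/210 = -0.542857.
Step 4: Under H0, t = rho * sqrt((n-2)/(1-rho^2)) = -1.2928 ~ t(4).
Step 5: Two-sided p-value from the t-distribution with 4 df = 0.265703.
Step 6: alpha = 0.1. fail to reject H0.

rho = -0.5429, p = 0.265703, fail to reject H0 at alpha = 0.1.
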